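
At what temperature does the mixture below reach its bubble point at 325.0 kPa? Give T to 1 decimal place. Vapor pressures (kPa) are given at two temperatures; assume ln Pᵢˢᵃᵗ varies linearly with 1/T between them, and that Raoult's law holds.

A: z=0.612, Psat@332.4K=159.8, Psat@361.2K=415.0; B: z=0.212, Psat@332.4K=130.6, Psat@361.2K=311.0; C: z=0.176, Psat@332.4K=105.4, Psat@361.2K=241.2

T = 357.6 K

Bubble-point temperature: ΣzᵢPᵢˢᵃᵗ(T) = P. Interpolate ln Pᵢˢᵃᵗ = aᵢ + bᵢ/T.
  T = 332.4 K: ΣzᵢPᵢˢᵃᵗ = 144.04 kPa
  T = 361.2 K: ΣzᵢPᵢˢᵃᵗ = 362.36 kPa
  T = 346.8 K: ΣzᵢPᵢˢᵃᵗ = 232.81 kPa
  T = 354.0 K: ΣzᵢPᵢˢᵃᵗ = 291.74 kPa
  T = 357.6 K: ΣzᵢPᵢˢᵃᵗ = 325.49 kPa
  T = 355.8 K: ΣzᵢPᵢˢᵃᵗ = 308.24 kPa
  T = 356.7 K: ΣzᵢPᵢˢᵃᵗ = 316.77 kPa
  T = 357.1 K: ΣzᵢPᵢˢᵃᵗ = 320.62 kPa
  T = 357.4 K: ΣzᵢPᵢˢᵃᵗ = 323.53 kPa
Interpolating between 357.4 K and 357.6 K gives T ≈ 357.6 K.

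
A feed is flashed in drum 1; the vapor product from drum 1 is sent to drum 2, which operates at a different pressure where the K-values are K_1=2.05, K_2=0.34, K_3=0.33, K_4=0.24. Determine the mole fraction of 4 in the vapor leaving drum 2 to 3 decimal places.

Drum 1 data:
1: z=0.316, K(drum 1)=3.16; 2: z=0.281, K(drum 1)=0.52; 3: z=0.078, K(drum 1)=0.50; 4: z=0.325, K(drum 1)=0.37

y_4 (drum 2) = 0.061

Drum 1:
Let ψ₁ = V/F and solve Σ zᵢ(Kᵢ−1)/(1+ψ₁(Kᵢ−1)) = 0.
g(0) = ΣzᵢKᵢ − 1 = 0.304 and g(1) = 1 − Σzᵢ/Kᵢ = -0.675, so a root lies in (0, 1).
Iterate (Newton) starting at ψ₁ = 0.5:
  ψ₁ = 0.500: g = -0.2002, g' = -0.762 → ψ₁ = 0.237
  ψ₁ = 0.237: g = 0.0140, g' = -0.930 → ψ₁ = 0.252
  ψ₁ = 0.252: g = 0.0002, g' = -0.909 → ψ₁ = 0.253
Converged at ψ₁ = 0.253.
Drum-1 compositions:
  1: x = 0.204, y = 0.646
  2: x = 0.320, y = 0.166
  3: x = 0.089, y = 0.045
  4: x = 0.387, y = 0.143
Drum-2 feed = drum-1 vapor: z₂ = (0.6461, 0.1663, 0.0446, 0.1430).
Drum 2:
Let ψ₂ = V/F and solve Σ zᵢ(Kᵢ−1)/(1+ψ₂(Kᵢ−1)) = 0.
g(0) = ΣzᵢKᵢ − 1 = 0.430 and g(1) = 1 − Σzᵢ/Kᵢ = -0.535, so a root lies in (0, 1).
Newton iteration, ψ₂⁰ = 0.5:
  ψ₂ = 0.500: g = 0.0608, g' = -0.728 → ψ₂ = 0.583
  ψ₂ = 0.583: g = -0.0022, g' = -0.786 → ψ₂ = 0.581
Converged at ψ₂ = 0.581.
  1: x = 0.401, y = 0.823
  2: x = 0.270, y = 0.092
  3: x = 0.073, y = 0.024
  4: x = 0.256, y = 0.061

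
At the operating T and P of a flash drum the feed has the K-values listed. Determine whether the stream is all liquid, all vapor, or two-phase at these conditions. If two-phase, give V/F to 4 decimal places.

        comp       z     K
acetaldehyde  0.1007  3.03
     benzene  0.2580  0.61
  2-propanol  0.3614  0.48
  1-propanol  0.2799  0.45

all liquid

ΣzᵢKᵢ = 0.7619; Σzᵢ/Kᵢ = 1.8311.
Since ΣzᵢKᵢ < 1 the mixture is below its bubble point — single liquid phase.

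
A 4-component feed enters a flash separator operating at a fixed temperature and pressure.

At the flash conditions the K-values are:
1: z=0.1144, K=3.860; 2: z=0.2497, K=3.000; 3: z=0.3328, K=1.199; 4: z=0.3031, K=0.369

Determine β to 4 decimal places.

β = 0.7476

Newton iteration, β⁰ = 0.5:
  β = 0.5000: g = 0.16517, g' = -0.6766 → β = 0.7441
  β = 0.7441: g = 0.00245, g' = -0.6958 → β = 0.7476
Converged at β = 0.7476.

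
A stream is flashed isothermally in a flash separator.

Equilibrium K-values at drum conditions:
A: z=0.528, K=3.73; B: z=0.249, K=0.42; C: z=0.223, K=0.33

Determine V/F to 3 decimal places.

Newton–Raphson from V/F = 0.6:
  V/F = 0.600: g = 0.0751, g' = -1.042 → V/F = 0.672
Converged at V/F = 0.672.

V/F = 0.672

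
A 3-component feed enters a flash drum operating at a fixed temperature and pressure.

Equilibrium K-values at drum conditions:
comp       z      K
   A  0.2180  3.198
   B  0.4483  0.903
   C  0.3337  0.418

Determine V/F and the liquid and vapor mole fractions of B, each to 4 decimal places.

Rachford–Rice: g(V/F) = Σ zᵢ(Kᵢ−1)/(1+V/F(Kᵢ−1)) = 0.
Feasibility: ΣzᵢKᵢ = 1.2415, Σzᵢ/Kᵢ = 1.3629 — both > 1, two phases present.
Newton iteration, V/F⁰ = 0.67:
  V/F = 0.6700: g = -0.17107, g' = -0.4808 → V/F = 0.3142
  V/F = 0.3142: g = 0.00091, g' = -0.5423 → V/F = 0.3159
Converged at V/F = 0.3159.
Compositions from xᵢ = zᵢ/(1+V/F(Kᵢ−1)), yᵢ = Kᵢxᵢ:
  A: x = 0.1287, y = 0.4115
  B: x = 0.4625, y = 0.4176
  C: x = 0.4089, y = 0.1709

V/F = 0.3159, x_B = 0.4625, y_B = 0.4176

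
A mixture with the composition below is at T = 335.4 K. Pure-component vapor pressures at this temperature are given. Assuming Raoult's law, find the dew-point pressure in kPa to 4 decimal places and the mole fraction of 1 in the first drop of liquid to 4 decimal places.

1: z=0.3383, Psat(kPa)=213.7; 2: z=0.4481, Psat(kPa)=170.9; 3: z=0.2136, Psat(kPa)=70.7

Pdew = 138.3838 kPa, x_1 = 0.2191

At the dew point ψ → 1, so Σzᵢ/Kᵢ = 1 with Kᵢ = Pᵢˢᵃᵗ/P ⇒ 1/P = Σzᵢ/Pᵢˢᵃᵗ.
1/P = 0.3383/213.7 + 0.4481/170.9 + 0.2136/70.7 = 0.0072263 ⇒ P = 138.3838 kPa
xᵢ = zᵢP/Pᵢˢᵃᵗ ⇒ x_1 = 0.3383·138.3838/213.7 = 0.2191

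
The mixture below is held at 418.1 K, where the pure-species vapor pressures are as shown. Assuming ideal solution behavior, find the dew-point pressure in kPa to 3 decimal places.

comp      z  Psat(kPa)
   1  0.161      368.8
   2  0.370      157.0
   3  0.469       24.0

Pdew = 44.773 kPa

At the dew point ψ → 1, so Σzᵢ/Kᵢ = 1 with Kᵢ = Pᵢˢᵃᵗ/P ⇒ 1/P = Σzᵢ/Pᵢˢᵃᵗ.
1/P = 0.161/368.8 + 0.370/157.0 + 0.469/24.0 = 0.022335 ⇒ P = 44.773 kPa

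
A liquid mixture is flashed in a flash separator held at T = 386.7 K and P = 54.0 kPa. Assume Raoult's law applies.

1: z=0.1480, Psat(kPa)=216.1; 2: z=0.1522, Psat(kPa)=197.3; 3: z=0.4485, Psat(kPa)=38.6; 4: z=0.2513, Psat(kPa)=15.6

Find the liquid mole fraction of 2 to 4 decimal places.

Raoult's law: Kᵢ = Pᵢˢᵃᵗ/P = Pᵢˢᵃᵗ/54.0.
  K_1 = 216.1/54.0 = 4.001852, K_2 = 197.3/54.0 = 3.653704, K_3 = 38.6/54.0 = 0.714815, K_4 = 15.6/54.0 = 0.288889
Iterate (Newton) starting at β = 0.5:
  β = 0.5000: g = -0.07525, g' = -0.7668 → β = 0.4019
  β = 0.4019: g = 0.00215, g' = -0.8206 → β = 0.4045
Converged at β = 0.4045.
Compositions from xᵢ = zᵢ/(1+β(Kᵢ−1)), yᵢ = Kᵢxᵢ:
  1: x = 0.0668, y = 0.2675
  2: x = 0.0734, y = 0.2682
  3: x = 0.5070, y = 0.3624
  4: x = 0.3528, y = 0.1019

x_2 = 0.0734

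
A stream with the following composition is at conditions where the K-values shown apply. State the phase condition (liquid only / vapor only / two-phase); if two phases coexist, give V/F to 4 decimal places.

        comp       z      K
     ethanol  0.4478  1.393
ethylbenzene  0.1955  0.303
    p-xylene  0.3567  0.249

liquid only

ΣzᵢKᵢ = 0.7718; Σzᵢ/Kᵢ = 2.3992.
Since ΣzᵢKᵢ < 1 the mixture is below its bubble point — single liquid phase.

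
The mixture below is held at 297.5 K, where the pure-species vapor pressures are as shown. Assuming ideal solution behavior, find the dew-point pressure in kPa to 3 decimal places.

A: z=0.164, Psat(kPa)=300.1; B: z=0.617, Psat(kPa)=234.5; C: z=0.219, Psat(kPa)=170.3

At the dew point ψ → 1, so Σzᵢ/Kᵢ = 1 with Kᵢ = Pᵢˢᵃᵗ/P ⇒ 1/P = Σzᵢ/Pᵢˢᵃᵗ.
1/P = 0.164/300.1 + 0.617/234.5 + 0.219/170.3 = 0.004464 ⇒ P = 224.035 kPa

Pdew = 224.035 kPa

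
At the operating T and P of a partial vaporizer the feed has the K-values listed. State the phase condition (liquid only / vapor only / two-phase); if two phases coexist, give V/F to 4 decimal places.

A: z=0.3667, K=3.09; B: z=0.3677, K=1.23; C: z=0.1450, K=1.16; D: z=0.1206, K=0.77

vapor only

ΣzᵢKᵢ = 1.8464; Σzᵢ/Kᵢ = 0.6992.
Since Σzᵢ/Kᵢ < 1 the mixture is above its dew point — single vapor phase.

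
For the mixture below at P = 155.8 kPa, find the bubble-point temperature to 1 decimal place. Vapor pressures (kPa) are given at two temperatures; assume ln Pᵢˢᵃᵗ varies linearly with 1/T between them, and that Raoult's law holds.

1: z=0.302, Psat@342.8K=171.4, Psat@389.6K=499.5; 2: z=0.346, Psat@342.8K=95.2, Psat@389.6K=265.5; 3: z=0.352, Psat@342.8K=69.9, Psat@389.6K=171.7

T = 357.8 K

Bubble-point temperature: ΣzᵢPᵢˢᵃᵗ(T) = P. Interpolate ln Pᵢˢᵃᵗ = aᵢ + bᵢ/T.
  T = 342.8 K: ΣzᵢPᵢˢᵃᵗ = 109.31 kPa
  T = 389.6 K: ΣzᵢPᵢˢᵃᵗ = 303.15 kPa
  T = 366.2 K: ΣzᵢPᵢˢᵃᵗ = 187.96 kPa
  T = 354.5 K: ΣzᵢPᵢˢᵃᵗ = 144.60 kPa
  T = 360.4 K: ΣzᵢPᵢˢᵃᵗ = 165.39 kPa
  T = 357.4 K: ΣzᵢPᵢˢᵃᵗ = 154.56 kPa
  T = 358.9 K: ΣzᵢPᵢˢᵃᵗ = 159.91 kPa
  T = 358.1 K: ΣzᵢPᵢˢᵃᵗ = 157.04 kPa
Interpolating between 357.4 K and 358.1 K gives T ≈ 357.8 K.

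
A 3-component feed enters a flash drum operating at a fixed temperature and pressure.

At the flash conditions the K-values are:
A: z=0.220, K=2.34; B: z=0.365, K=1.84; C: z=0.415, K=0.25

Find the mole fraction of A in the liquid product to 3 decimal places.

x_A = 0.147

Material balance + equilibrium reduce to Σ zᵢ(Kᵢ−1)/(1+V/F(Kᵢ−1)) = 0.
Feasibility: ΣzᵢKᵢ = 1.290, Σzᵢ/Kᵢ = 1.952 — both > 1, two phases present.
Iterate (Newton) starting at V/F = 0.5:
  V/F = 0.500: g = -0.1056, g' = -0.867 → V/F = 0.378
  V/F = 0.378: g = -0.0062, g' = -0.777 → V/F = 0.370
Converged at V/F = 0.370.
Compositions from xᵢ = zᵢ/(1+V/F(Kᵢ−1)), yᵢ = Kᵢxᵢ:
  A: x = 0.147, y = 0.344
  B: x = 0.278, y = 0.512
  C: x = 0.575, y = 0.144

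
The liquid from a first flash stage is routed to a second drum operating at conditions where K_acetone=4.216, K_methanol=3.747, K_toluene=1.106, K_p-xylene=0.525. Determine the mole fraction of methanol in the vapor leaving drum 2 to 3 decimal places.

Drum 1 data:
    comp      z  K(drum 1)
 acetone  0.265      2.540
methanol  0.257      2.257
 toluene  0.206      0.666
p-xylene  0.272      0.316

Drum 1:
Let ψ₁ = V/F and solve Σ zᵢ(Kᵢ−1)/(1+ψ₁(Kᵢ−1)) = 0.
Feasibility: ΣzᵢKᵢ = 1.476, Σzᵢ/Kᵢ = 1.388 — both > 1, two phases present.
Newton iteration, ψ₁⁰ = 0.36:
  ψ₁ = 0.360: g = 0.1599, g' = -0.706 → ψ₁ = 0.586
  ψ₁ = 0.586: g = 0.0042, g' = -0.698 → ψ₁ = 0.592
Converged at ψ₁ = 0.592.
Drum-1 compositions:
  acetone: x = 0.139, y = 0.352
  methanol: x = 0.147, y = 0.332
  toluene: x = 0.257, y = 0.171
  p-xylene: x = 0.457, y = 0.145
Drum-2 feed = drum-1 liquid: z₂ = (0.1386, 0.1473, 0.2568, 0.4573).
Drum 2:
Let ψ₂ = V/F and solve Σ zᵢ(Kᵢ−1)/(1+ψ₂(Kᵢ−1)) = 0.
Feasibility: ΣzᵢKᵢ = 1.660, Σzᵢ/Kᵢ = 1.175 — both > 1, two phases present.
Newton iteration, ψ₂⁰ = 0.64:
  ψ₂ = 0.640: g = 0.0058, g' = -0.515 → ψ₂ = 0.651
Converged at ψ₂ = 0.651.
  acetone: x = 0.045, y = 0.189
  methanol: x = 0.053, y = 0.198
  toluene: x = 0.240, y = 0.266
  p-xylene: x = 0.662, y = 0.348

y_methanol (drum 2) = 0.198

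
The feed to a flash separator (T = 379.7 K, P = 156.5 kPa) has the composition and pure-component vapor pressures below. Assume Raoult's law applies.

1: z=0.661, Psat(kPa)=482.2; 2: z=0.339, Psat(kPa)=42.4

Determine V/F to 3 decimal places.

Raoult's law: Kᵢ = Pᵢˢᵃᵗ/P = Pᵢˢᵃᵗ/156.5.
  K_1 = 482.2/156.5 = 3.08115, K_2 = 42.4/156.5 = 0.27093
Rachford–Rice: g(V/F) = Σ zᵢ(Kᵢ−1)/(1+V/F(Kᵢ−1)) = 0.
Check two-phase: ΣzᵢKᵢ = 2.128 > 1 and Σzᵢ/Kᵢ = 1.466 > 1, so g(0) = 1.128 > 0 and g(1) = -0.466 < 0.
Iterate (Newton) starting at V/F = 0.7:
  V/F = 0.700: g = 0.0552, g' = -1.226 → V/F = 0.745
  V/F = 0.745: g = -0.0016, g' = -1.304 → V/F = 0.744
Converged at V/F = 0.744.

V/F = 0.744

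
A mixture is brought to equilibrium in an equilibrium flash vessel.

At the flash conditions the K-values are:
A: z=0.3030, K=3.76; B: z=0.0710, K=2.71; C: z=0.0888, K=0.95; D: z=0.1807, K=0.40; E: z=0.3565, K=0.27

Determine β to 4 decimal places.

Material balance + equilibrium reduce to Σ zᵢ(Kᵢ−1)/(1+β(Kᵢ−1)) = 0.
Check two-phase: ΣzᵢKᵢ = 1.5846 > 1 and Σzᵢ/Kᵢ = 1.9724 > 1, so g(0) = 0.5846 > 0 and g(1) = -0.9724 < 0.
Newton–Raphson from β = 0.5:
  β = 0.5000: g = -0.15245, g' = -1.0720 → β = 0.3578
  β = 0.3578: g = 0.00127, g' = -1.1180 → β = 0.3589
Converged at β = 0.3589.

β = 0.3589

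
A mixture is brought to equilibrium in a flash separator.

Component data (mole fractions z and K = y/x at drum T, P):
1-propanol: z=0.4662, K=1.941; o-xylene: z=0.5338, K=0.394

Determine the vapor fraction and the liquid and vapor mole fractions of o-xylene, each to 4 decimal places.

Let ψ = V/F and solve Σ zᵢ(Kᵢ−1)/(1+ψ(Kᵢ−1)) = 0.
g(0) = ΣzᵢKᵢ − 1 = 0.1152 and g(1) = 1 − Σzᵢ/Kᵢ = -0.5950, so a root lies in (0, 1).
Binary case is linear: z₁(K₁−1)(1+ψ(K₂−1)) + z₂(K₂−1)(1+ψ(K₁−1)) = 0
⇒ ψ = [z₁(K₁−1)+z₂(K₂−1)] / [−(K₁−1)(K₂−1)] = 0.11521/0.57025 = 0.2020
Compositions from xᵢ = zᵢ/(1+ψ(Kᵢ−1)), yᵢ = Kᵢxᵢ:
  1-propanol: x = 0.3917, y = 0.7603
  o-xylene: x = 0.6083, y = 0.2397

ψ = 0.2020, x_o-xylene = 0.6083, y_o-xylene = 0.2397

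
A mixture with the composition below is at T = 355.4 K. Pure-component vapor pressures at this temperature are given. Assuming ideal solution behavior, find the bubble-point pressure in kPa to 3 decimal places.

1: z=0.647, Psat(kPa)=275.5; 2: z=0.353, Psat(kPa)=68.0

At the bubble point ψ → 0, so ΣzᵢKᵢ = 1 with Kᵢ = Pᵢˢᵃᵗ/P ⇒ P = ΣzᵢPᵢˢᵃᵗ.
P = 0.647·275.5 + 0.353·68.0 = 202.252 kPa

Pbub = 202.252 kPa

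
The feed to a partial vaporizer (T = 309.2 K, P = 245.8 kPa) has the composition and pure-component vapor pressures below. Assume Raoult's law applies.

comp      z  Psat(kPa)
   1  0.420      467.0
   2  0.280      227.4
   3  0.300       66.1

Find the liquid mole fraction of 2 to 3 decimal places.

Raoult's law: Kᵢ = Pᵢˢᵃᵗ/P = Pᵢˢᵃᵗ/245.8.
  K_1 = 467.0/245.8 = 1.89992, K_2 = 227.4/245.8 = 0.92514, K_3 = 66.1/245.8 = 0.26892
Let ψ = V/F and solve Σ zᵢ(Kᵢ−1)/(1+ψ(Kᵢ−1)) = 0.
Feasibility: ΣzᵢKᵢ = 1.138, Σzᵢ/Kᵢ = 1.639 — both > 1, two phases present.
Iterate (Newton) starting at ψ = 0.62:
  ψ = 0.620: g = -0.1805, g' = -0.678 → ψ = 0.354
  ψ = 0.354: g = -0.0307, g' = -0.489 → ψ = 0.291
  ψ = 0.291: g = -0.0005, g' = -0.474 → ψ = 0.290
Converged at ψ = 0.290.
Compositions from xᵢ = zᵢ/(1+ψ(Kᵢ−1)), yᵢ = Kᵢxᵢ:
  1: x = 0.333, y = 0.633
  2: x = 0.286, y = 0.265
  3: x = 0.381, y = 0.102

x_2 = 0.286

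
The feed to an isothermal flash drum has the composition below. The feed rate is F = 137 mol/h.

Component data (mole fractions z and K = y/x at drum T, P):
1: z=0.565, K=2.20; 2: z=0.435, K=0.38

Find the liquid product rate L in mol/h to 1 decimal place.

Rachford–Rice: g(β) = Σ zᵢ(Kᵢ−1)/(1+β(Kᵢ−1)) = 0.
Check two-phase: ΣzᵢKᵢ = 1.408 > 1 and Σzᵢ/Kᵢ = 1.402 > 1, so g(0) = 0.408 > 0 and g(1) = -0.402 < 0.
Binary case is linear: z₁(K₁−1)(1+β(K₂−1)) + z₂(K₂−1)(1+β(K₁−1)) = 0
⇒ β = [z₁(K₁−1)+z₂(K₂−1)] / [−(K₁−1)(K₂−1)] = 0.4083/0.7440 = 0.549
Then V = β·F = 0.5488·137 = 75.2 mol/h and L = F − V = 61.8 mol/h.

L = 61.8 mol/h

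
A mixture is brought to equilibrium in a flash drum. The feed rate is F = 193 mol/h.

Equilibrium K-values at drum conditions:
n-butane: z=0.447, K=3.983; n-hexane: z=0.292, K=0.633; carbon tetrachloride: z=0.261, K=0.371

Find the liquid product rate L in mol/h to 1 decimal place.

Iterate (Newton) starting at ψ = 0.5:
  ψ = 0.500: g = 0.1644, g' = -0.919 → ψ = 0.679
  ψ = 0.679: g = 0.0116, g' = -0.819 → ψ = 0.693
Converged at ψ = 0.693.
Then V = ψ·F = 0.6930·193 = 133.7 mol/h and L = F − V = 59.3 mol/h.

L = 59.3 mol/h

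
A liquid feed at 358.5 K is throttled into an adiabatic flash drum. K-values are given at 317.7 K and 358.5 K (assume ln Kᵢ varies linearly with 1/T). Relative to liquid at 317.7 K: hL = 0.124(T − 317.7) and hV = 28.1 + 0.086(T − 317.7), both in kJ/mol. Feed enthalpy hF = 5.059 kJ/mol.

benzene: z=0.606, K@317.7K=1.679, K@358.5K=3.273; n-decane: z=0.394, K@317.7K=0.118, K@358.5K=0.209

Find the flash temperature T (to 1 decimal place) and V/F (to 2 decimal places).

T = 320.2 K, V/F = 0.17

Adiabatic flash: solve Rachford–Rice at each trial T, then check hF = ψ·hV(T) + (1−ψ)·hL(T).
  T = 317.7 K: K = (1.679, 0.118), RR gives ψ = 0.107, H_out = 3.001 kJ/mol
  T = 358.5 K: K = (3.273, 0.209), RR gives ψ = 0.593, H_out = 20.797 kJ/mol
  T = 338.1 K: K = (2.392, 0.160), RR gives ψ = 0.438, H_out = 14.502 kJ/mol
  T = 327.9 K: K = (2.015, 0.138), RR gives ψ = 0.315, H_out = 9.989 kJ/mol
  T = 322.8 K: K = (1.842, 0.128), RR gives ψ = 0.227, H_out = 6.962 kJ/mol
  T = 320.2 K: K = (1.758, 0.123), RR gives ψ = 0.171, H_out = 5.092 kJ/mol
  T = 318.9 K: K = (1.716, 0.120), RR gives ψ = 0.139, H_out = 4.046 kJ/mol
Linear interpolation between T = 318.9 (H_out = 4.046) and T = 320.2 (H_out = 5.092) on hF = 5.059 gives T ≈ 320.2 K, at which ψ = 0.17.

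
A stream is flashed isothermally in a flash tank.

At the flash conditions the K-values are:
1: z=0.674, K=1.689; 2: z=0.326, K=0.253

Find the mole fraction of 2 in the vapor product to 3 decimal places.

y_2 = 0.121

Material balance + equilibrium reduce to Σ zᵢ(Kᵢ−1)/(1+β(Kᵢ−1)) = 0.
g(0) = ΣzᵢKᵢ − 1 = 0.221 and g(1) = 1 − Σzᵢ/Kᵢ = -0.688, so a root lies in (0, 1).
Iterate (Newton) starting at β = 0.5:
  β = 0.500: g = -0.0433, g' = -0.640 → β = 0.432
  β = 0.432: g = -0.0019, g' = -0.587 → β = 0.429
Converged at β = 0.429.
Compositions from xᵢ = zᵢ/(1+β(Kᵢ−1)), yᵢ = Kᵢxᵢ:
  1: x = 0.520, y = 0.879
  2: x = 0.480, y = 0.121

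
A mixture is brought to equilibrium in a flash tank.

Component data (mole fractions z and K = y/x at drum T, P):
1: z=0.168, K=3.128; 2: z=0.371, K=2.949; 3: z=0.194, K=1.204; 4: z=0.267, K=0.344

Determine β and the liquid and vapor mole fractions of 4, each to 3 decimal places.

β = 0.891, x_4 = 0.642, y_4 = 0.221

Material balance + equilibrium reduce to Σ zᵢ(Kᵢ−1)/(1+β(Kᵢ−1)) = 0.
Check two-phase: ΣzᵢKᵢ = 1.945 > 1 and Σzᵢ/Kᵢ = 1.117 > 1, so g(0) = 0.945 > 0 and g(1) = -0.117 < 0.
Iterate (Newton) starting at β = 0.41:
  β = 0.410: g = 0.3898, g' = -0.874 → β = 0.856
  β = 0.856: g = 0.0321, g' = -0.897 → β = 0.892
  β = 0.892: g = -0.0009, g' = -0.951 → β = 0.891
Converged at β = 0.891.
Compositions from xᵢ = zᵢ/(1+β(Kᵢ−1)), yᵢ = Kᵢxᵢ:
  1: x = 0.058, y = 0.182
  2: x = 0.136, y = 0.400
  3: x = 0.164, y = 0.198
  4: x = 0.642, y = 0.221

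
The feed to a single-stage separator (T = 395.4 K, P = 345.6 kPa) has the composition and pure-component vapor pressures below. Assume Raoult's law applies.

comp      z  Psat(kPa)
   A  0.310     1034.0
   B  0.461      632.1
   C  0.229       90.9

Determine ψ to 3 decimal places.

Raoult's law: Kᵢ = Pᵢˢᵃᵗ/P = Pᵢˢᵃᵗ/345.6.
  K_A = 1034.0/345.6 = 2.99190, K_B = 632.1/345.6 = 1.82899, K_C = 90.9/345.6 = 0.26302
Rachford–Rice: g(ψ) = Σ zᵢ(Kᵢ−1)/(1+ψ(Kᵢ−1)) = 0.
Check two-phase: ΣzᵢKᵢ = 1.831 > 1 and Σzᵢ/Kᵢ = 1.226 > 1, so g(0) = 0.831 > 0 and g(1) = -0.226 < 0.
Newton–Raphson from ψ = 0.47:
  ψ = 0.470: g = 0.3357, g' = -0.783 → ψ = 0.899
  ψ = 0.899: g = -0.0594, g' = -1.352 → ψ = 0.855
  ψ = 0.855: g = -0.0039, g' = -1.185 → ψ = 0.851
Converged at ψ = 0.851.

ψ = 0.851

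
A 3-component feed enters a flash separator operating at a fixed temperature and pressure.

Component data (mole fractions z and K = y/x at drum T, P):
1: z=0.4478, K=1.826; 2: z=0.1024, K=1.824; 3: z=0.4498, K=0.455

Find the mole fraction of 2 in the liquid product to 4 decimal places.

Material balance + equilibrium reduce to Σ zᵢ(Kᵢ−1)/(1+β(Kᵢ−1)) = 0.
Feasibility: ΣzᵢKᵢ = 1.2091, Σzᵢ/Kᵢ = 1.2899 — both > 1, two phases present.
Newton iteration, β⁰ = 0.5:
  β = 0.5000: g = -0.01543, g' = -0.4403 → β = 0.4649
  β = 0.4649: g = -0.00009, g' = -0.4355 → β = 0.4647
Converged at β = 0.4647.
Compositions from xᵢ = zᵢ/(1+β(Kᵢ−1)), yᵢ = Kᵢxᵢ:
  1: x = 0.3236, y = 0.5909
  2: x = 0.0740, y = 0.1351
  3: x = 0.6024, y = 0.2741

x_2 = 0.0740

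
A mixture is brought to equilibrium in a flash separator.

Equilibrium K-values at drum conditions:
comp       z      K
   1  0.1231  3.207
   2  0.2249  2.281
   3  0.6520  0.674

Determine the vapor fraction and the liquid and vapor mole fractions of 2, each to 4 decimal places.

ψ = 0.6472, x_2 = 0.1230, y_2 = 0.2805

Newton–Raphson from ψ = 0.5:
  ψ = 0.5000: g = 0.05083, g' = -0.3716 → ψ = 0.6368
  ψ = 0.6368: g = 0.00338, g' = -0.3259 → ψ = 0.6472
Converged at ψ = 0.6472.
Compositions from xᵢ = zᵢ/(1+ψ(Kᵢ−1)), yᵢ = Kᵢxᵢ:
  1: x = 0.0507, y = 0.1626
  2: x = 0.1230, y = 0.2805
  3: x = 0.8263, y = 0.5570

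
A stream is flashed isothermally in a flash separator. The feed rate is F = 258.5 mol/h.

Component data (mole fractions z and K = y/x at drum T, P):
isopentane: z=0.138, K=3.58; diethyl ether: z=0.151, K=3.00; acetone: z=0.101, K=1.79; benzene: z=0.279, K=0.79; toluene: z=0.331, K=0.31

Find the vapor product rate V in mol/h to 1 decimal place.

V = 111.7 mol/h

Material balance + equilibrium reduce to Σ zᵢ(Kᵢ−1)/(1+V/F(Kᵢ−1)) = 0.
g(0) = ΣzᵢKᵢ − 1 = 0.451 and g(1) = 1 − Σzᵢ/Kᵢ = -0.566, so a root lies in (0, 1).
Newton–Raphson from V/F = 0.66:
  V/F = 0.660: g = -0.1730, g' = -0.813 → V/F = 0.447
  V/F = 0.447: g = -0.0113, g' = -0.745 → V/F = 0.432
Converged at V/F = 0.432.
Then V = V/F·F = 0.4321·258.5 = 111.7 mol/h and L = F − V = 146.8 mol/h.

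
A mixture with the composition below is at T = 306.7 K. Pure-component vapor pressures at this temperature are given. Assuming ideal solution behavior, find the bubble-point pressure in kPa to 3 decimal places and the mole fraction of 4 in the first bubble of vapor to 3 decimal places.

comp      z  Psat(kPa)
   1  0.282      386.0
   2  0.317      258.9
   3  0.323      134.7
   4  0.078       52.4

Pbub = 238.519 kPa, y_4 = 0.017

At the bubble point ψ → 0, so ΣzᵢKᵢ = 1 with Kᵢ = Pᵢˢᵃᵗ/P ⇒ P = ΣzᵢPᵢˢᵃᵗ.
P = 0.282·386.0 + 0.317·258.9 + 0.323·134.7 + 0.078·52.4 = 238.519 kPa
yᵢ = zᵢPᵢˢᵃᵗ/P ⇒ y_4 = 0.078·52.4/238.519 = 0.017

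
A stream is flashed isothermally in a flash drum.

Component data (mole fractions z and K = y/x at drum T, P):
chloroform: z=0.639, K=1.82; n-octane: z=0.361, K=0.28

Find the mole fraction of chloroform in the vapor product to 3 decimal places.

y_chloroform = 0.851

Binary case is linear: z₁(K₁−1)(1+ψ(K₂−1)) + z₂(K₂−1)(1+ψ(K₁−1)) = 0
⇒ ψ = [z₁(K₁−1)+z₂(K₂−1)] / [−(K₁−1)(K₂−1)] = 0.2641/0.5904 = 0.447
Compositions from xᵢ = zᵢ/(1+ψ(Kᵢ−1)), yᵢ = Kᵢxᵢ:
  chloroform: x = 0.468, y = 0.851
  n-octane: x = 0.532, y = 0.149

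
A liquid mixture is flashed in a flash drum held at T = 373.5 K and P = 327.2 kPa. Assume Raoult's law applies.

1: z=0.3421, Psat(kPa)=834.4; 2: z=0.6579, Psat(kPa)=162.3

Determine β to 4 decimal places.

Raoult's law: Kᵢ = Pᵢˢᵃᵗ/P = Pᵢˢᵃᵗ/327.2.
  K_1 = 834.4/327.2 = 2.550122, K_2 = 162.3/327.2 = 0.496027
Rachford–Rice: g(β) = Σ zᵢ(Kᵢ−1)/(1+β(Kᵢ−1)) = 0.
Check two-phase: ΣzᵢKᵢ = 1.1987 > 1 and Σzᵢ/Kᵢ = 1.4605 > 1, so g(0) = 0.1987 > 0 and g(1) = -0.4605 < 0.
Binary case is linear: z₁(K₁−1)(1+β(K₂−1)) + z₂(K₂−1)(1+β(K₁−1)) = 0
⇒ β = [z₁(K₁−1)+z₂(K₂−1)] / [−(K₁−1)(K₂−1)] = 0.19873/0.78122 = 0.2544

β = 0.2544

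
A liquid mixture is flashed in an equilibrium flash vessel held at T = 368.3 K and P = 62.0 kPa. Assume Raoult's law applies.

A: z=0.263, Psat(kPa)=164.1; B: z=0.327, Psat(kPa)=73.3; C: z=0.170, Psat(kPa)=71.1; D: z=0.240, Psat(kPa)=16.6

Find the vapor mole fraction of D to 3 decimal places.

y_D = 0.110

Raoult's law: Kᵢ = Pᵢˢᵃᵗ/P = Pᵢˢᵃᵗ/62.0.
  K_A = 164.1/62.0 = 2.64677, K_B = 73.3/62.0 = 1.18226, K_C = 71.1/62.0 = 1.14677, K_D = 16.6/62.0 = 0.26774
Iterate (Newton) starting at V/F = 0.5:
  V/F = 0.500: g = 0.0381, g' = -0.547 → V/F = 0.570
  V/F = 0.570: g = -0.0011, g' = -0.581 → V/F = 0.568
Converged at V/F = 0.568.
Compositions from xᵢ = zᵢ/(1+V/F(Kᵢ−1)), yᵢ = Kᵢxᵢ:
  A: x = 0.136, y = 0.360
  B: x = 0.296, y = 0.350
  C: x = 0.157, y = 0.180
  D: x = 0.411, y = 0.110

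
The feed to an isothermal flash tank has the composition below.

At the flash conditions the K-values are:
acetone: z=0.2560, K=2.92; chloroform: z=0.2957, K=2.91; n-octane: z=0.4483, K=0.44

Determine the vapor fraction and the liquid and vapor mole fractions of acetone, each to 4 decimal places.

ψ = 0.7510, x_acetone = 0.1048, y_acetone = 0.3061

Material balance + equilibrium reduce to Σ zᵢ(Kᵢ−1)/(1+ψ(Kᵢ−1)) = 0.
Feasibility: ΣzᵢKᵢ = 1.8053, Σzᵢ/Kᵢ = 1.2081 — both > 1, two phases present.
Iterate (Newton) starting at ψ = 0.5:
  ψ = 0.5000: g = 0.19099, g' = -0.7991 → ψ = 0.7390
  ψ = 0.7390: g = 0.00911, g' = -0.7560 → ψ = 0.7511
  ψ = 0.7511: g = -0.00002, g' = -0.7590 → ψ = 0.7510
Converged at ψ = 0.7510.
Compositions from xᵢ = zᵢ/(1+ψ(Kᵢ−1)), yᵢ = Kᵢxᵢ:
  acetone: x = 0.1048, y = 0.3061
  chloroform: x = 0.1215, y = 0.3535
  n-octane: x = 0.7737, y = 0.3404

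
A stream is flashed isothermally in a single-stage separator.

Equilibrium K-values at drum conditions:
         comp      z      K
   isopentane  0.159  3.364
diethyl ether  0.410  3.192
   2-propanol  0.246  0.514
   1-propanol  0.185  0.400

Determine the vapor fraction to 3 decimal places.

Material balance + equilibrium reduce to Σ zᵢ(Kᵢ−1)/(1+ψ(Kᵢ−1)) = 0.
Feasibility: ΣzᵢKᵢ = 2.044, Σzᵢ/Kᵢ = 1.117 — both > 1, two phases present.
Newton–Raphson from ψ = 0.32:
  ψ = 0.320: g = 0.4633, g' = -1.152 → ψ = 0.722
  ψ = 0.722: g = 0.1067, g' = -0.762 → ψ = 0.862
  ψ = 0.862: g = -0.0011, g' = -0.790 → ψ = 0.861
Converged at ψ = 0.861.

ψ = 0.861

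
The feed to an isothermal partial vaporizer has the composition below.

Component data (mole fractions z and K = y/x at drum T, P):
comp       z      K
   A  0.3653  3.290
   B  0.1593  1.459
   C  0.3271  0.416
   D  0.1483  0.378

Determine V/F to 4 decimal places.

Material balance + equilibrium reduce to Σ zᵢ(Kᵢ−1)/(1+V/F(Kᵢ−1)) = 0.
Check two-phase: ΣzᵢKᵢ = 1.6264 > 1 and Σzᵢ/Kᵢ = 1.3988 > 1, so g(0) = 0.6264 > 0 and g(1) = -0.3988 < 0.
Newton iteration, V/F⁰ = 0.49:
  V/F = 0.4900: g = 0.05361, g' = -0.7854 → V/F = 0.5583
  V/F = 0.5583: g = 0.00062, g' = -0.7705 → V/F = 0.5591
Converged at V/F = 0.5591.

V/F = 0.5591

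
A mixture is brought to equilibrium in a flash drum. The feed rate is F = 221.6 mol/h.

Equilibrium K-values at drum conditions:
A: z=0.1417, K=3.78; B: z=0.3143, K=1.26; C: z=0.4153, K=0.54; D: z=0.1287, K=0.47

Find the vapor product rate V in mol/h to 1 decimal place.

V = 61.3 mol/h

Material balance + equilibrium reduce to Σ zᵢ(Kᵢ−1)/(1+ψ(Kᵢ−1)) = 0.
g(0) = ΣzᵢKᵢ − 1 = 0.2164 and g(1) = 1 − Σzᵢ/Kᵢ = -0.3298, so a root lies in (0, 1).
Newton iteration, ψ⁰ = 0.5:
  ψ = 0.5000: g = -0.10377, g' = -0.4235 → ψ = 0.2550
  ψ = 0.2550: g = 0.01187, g' = -0.5548 → ψ = 0.2764
  ψ = 0.2764: g = 0.00023, g' = -0.5337 → ψ = 0.2768
Converged at ψ = 0.2768.
Then V = ψ·F = 0.2768·221.6 = 61.3 mol/h and L = F − V = 160.3 mol/h.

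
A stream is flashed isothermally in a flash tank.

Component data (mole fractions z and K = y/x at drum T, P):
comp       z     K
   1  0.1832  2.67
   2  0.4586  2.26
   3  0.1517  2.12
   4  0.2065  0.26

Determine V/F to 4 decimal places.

Material balance + equilibrium reduce to Σ zᵢ(Kᵢ−1)/(1+V/F(Kᵢ−1)) = 0.
Check two-phase: ΣzᵢKᵢ = 1.9009 > 1 and Σzᵢ/Kᵢ = 1.1373 > 1, so g(0) = 0.9009 > 0 and g(1) = -0.1373 < 0.
Iterate (Newton) starting at V/F = 0.59:
  V/F = 0.5900: g = 0.31662, g' = -0.7944 → V/F = 0.9886
  V/F = 0.9886: g = -0.11584, g' = -1.8289 → V/F = 0.9252
  V/F = 0.9252: g = -0.01415, g' = -1.4172 → V/F = 0.9152
  V/F = 0.9152: g = -0.00024, g' = -1.3691 → V/F = 0.9151
Converged at V/F = 0.9151.

V/F = 0.9151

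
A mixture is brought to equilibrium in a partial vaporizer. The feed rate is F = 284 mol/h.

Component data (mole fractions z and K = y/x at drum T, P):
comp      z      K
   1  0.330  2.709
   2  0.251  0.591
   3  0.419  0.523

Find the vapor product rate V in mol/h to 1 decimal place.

V = 96.0 mol/h

Let ψ = V/F and solve Σ zᵢ(Kᵢ−1)/(1+ψ(Kᵢ−1)) = 0.
Check two-phase: ΣzᵢKᵢ = 1.261 > 1 and Σzᵢ/Kᵢ = 1.348 > 1, so g(0) = 0.261 > 0 and g(1) = -0.348 < 0.
Newton–Raphson from ψ = 0.5:
  ψ = 0.500: g = -0.0874, g' = -0.511 → ψ = 0.329
  ψ = 0.329: g = 0.0053, g' = -0.585 → ψ = 0.338
Converged at ψ = 0.338.
Then V = ψ·F = 0.3381·284 = 96.0 mol/h and L = F − V = 188.0 mol/h.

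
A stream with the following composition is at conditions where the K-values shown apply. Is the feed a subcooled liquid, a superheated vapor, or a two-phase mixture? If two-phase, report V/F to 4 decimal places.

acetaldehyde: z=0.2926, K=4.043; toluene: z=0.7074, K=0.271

ΣzᵢKᵢ = 1.3747; Σzᵢ/Kᵢ = 2.6827.
Both exceed 1, so a two-phase solution exists.
Let ψ = V/F and solve Σ zᵢ(Kᵢ−1)/(1+ψ(Kᵢ−1)) = 0.
Newton iteration, ψ⁰ = 0.39:
  ψ = 0.3900: g = -0.31339, g' = -1.3006 → ψ = 0.1490
  ψ = 0.1490: g = 0.03402, g' = -1.7556 → ψ = 0.1684
  ψ = 0.1684: g = 0.00082, g' = -1.6729 → ψ = 0.1689
Converged at ψ = 0.1689.

two-phase, V/F = 0.1689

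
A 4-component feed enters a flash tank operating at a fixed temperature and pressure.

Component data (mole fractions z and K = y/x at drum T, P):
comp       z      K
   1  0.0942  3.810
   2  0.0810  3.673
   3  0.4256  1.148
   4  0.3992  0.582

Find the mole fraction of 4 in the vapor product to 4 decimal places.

y_4 = 0.3197

Material balance + equilibrium reduce to Σ zᵢ(Kᵢ−1)/(1+ψ(Kᵢ−1)) = 0.
g(0) = ΣzᵢKᵢ − 1 = 0.3773 and g(1) = 1 − Σzᵢ/Kᵢ = -0.1034, so a root lies in (0, 1).
Newton iteration, ψ⁰ = 0.5:
  ψ = 0.5000: g = 0.05042, g' = -0.3542 → ψ = 0.6424
  ψ = 0.6424: g = 0.00346, g' = -0.3111 → ψ = 0.6535
Converged at ψ = 0.6535.
Compositions from xᵢ = zᵢ/(1+ψ(Kᵢ−1)), yᵢ = Kᵢxᵢ:
  1: x = 0.0332, y = 0.1265
  2: x = 0.0295, y = 0.1083
  3: x = 0.3881, y = 0.4455
  4: x = 0.5492, y = 0.3197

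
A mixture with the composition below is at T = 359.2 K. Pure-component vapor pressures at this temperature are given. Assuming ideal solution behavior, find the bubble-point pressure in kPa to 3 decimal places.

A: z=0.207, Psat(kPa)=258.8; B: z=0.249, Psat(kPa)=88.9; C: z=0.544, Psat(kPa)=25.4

At the bubble point ψ → 0, so ΣzᵢKᵢ = 1 with Kᵢ = Pᵢˢᵃᵗ/P ⇒ P = ΣzᵢPᵢˢᵃᵗ.
P = 0.207·258.8 + 0.249·88.9 + 0.544·25.4 = 89.525 kPa

Pbub = 89.525 kPa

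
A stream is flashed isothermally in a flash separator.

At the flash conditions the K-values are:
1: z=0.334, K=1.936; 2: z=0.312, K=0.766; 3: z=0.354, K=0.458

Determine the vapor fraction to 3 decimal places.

Newton–Raphson from ψ = 0.5:
  ψ = 0.500: g = -0.1329, g' = -0.353 → ψ = 0.124
  ψ = 0.124: g = -0.0007, g' = -0.373 → ψ = 0.122
Converged at ψ = 0.122.

ψ = 0.122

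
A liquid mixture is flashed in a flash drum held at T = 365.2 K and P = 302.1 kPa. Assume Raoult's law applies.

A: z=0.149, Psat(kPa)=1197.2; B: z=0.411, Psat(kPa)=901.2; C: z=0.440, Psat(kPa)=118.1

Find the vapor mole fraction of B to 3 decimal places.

Raoult's law: Kᵢ = Pᵢˢᵃᵗ/P = Pᵢˢᵃᵗ/302.1.
  K_A = 1197.2/302.1 = 3.96293, K_B = 901.2/302.1 = 2.98312, K_C = 118.1/302.1 = 0.39093
Material balance + equilibrium reduce to Σ zᵢ(Kᵢ−1)/(1+β(Kᵢ−1)) = 0.
Feasibility: ΣzᵢKᵢ = 1.989, Σzᵢ/Kᵢ = 1.301 — both > 1, two phases present.
Newton–Raphson from β = 0.5:
  β = 0.500: g = 0.2018, g' = -0.957 → β = 0.711
  β = 0.711: g = 0.0078, g' = -0.922 → β = 0.719
Converged at β = 0.719.
Compositions from xᵢ = zᵢ/(1+β(Kᵢ−1)), yᵢ = Kᵢxᵢ:
  A: x = 0.048, y = 0.189
  B: x = 0.169, y = 0.505
  C: x = 0.783, y = 0.306

y_B = 0.505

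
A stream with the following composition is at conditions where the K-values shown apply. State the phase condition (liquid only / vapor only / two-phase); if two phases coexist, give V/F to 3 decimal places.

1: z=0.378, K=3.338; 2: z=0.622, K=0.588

two-phase, V/F = 0.651

ΣzᵢKᵢ = 1.628; Σzᵢ/Kᵢ = 1.171.
Both exceed 1, so a two-phase solution exists.
Material balance + equilibrium reduce to Σ zᵢ(Kᵢ−1)/(1+ψ(Kᵢ−1)) = 0.
Newton iteration, ψ⁰ = 0.5:
  ψ = 0.500: g = 0.0847, g' = -0.607 → ψ = 0.640
  ψ = 0.640: g = 0.0062, g' = -0.526 → ψ = 0.651
Converged at ψ = 0.651.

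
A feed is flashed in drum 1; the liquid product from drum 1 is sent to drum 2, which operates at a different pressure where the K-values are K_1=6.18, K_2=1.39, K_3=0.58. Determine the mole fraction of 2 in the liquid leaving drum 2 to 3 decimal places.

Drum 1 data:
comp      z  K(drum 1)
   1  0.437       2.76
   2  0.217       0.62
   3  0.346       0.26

x_2 (drum 2) = 0.191

Drum 1:
Newton iteration, ψ₁⁰ = 0.5:
  ψ₁ = 0.500: g = -0.0991, g' = -0.908 → ψ₁ = 0.391
  ψ₁ = 0.391: g = -0.0014, g' = -0.893 → ψ₁ = 0.389
Converged at ψ₁ = 0.389.
Drum-1 compositions:
  1: x = 0.259, y = 0.716
  2: x = 0.255, y = 0.158
  3: x = 0.486, y = 0.126
Drum-2 feed = drum-1 liquid: z₂ = (0.2593, 0.2547, 0.4860).
Drum 2:
Rachford–Rice: g(ψ₂) = Σ zᵢ(Kᵢ−1)/(1+ψ₂(Kᵢ−1)) = 0.
Feasibility: ΣzᵢKᵢ = 2.239, Σzᵢ/Kᵢ = 1.063 — both > 1, two phases present.
Iterate (Newton) starting at ψ₂ = 0.5:
  ψ₂ = 0.500: g = 0.1989, g' = -0.704 → ψ₂ = 0.782
  ψ₂ = 0.782: g = 0.0379, g' = -0.485 → ψ₂ = 0.861
  ψ₂ = 0.861: g = 0.0009, g' = -0.466 → ψ₂ = 0.862
Converged at ψ₂ = 0.862.
  1: x = 0.047, y = 0.293
  2: x = 0.191, y = 0.265
  3: x = 0.762, y = 0.442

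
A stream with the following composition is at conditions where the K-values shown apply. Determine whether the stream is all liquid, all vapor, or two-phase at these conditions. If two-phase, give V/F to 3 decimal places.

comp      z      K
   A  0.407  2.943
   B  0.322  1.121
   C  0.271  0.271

ΣzᵢKᵢ = 1.632; Σzᵢ/Kᵢ = 1.426.
Both exceed 1, so a two-phase solution exists.
Newton iteration, ψ⁰ = 0.66:
  ψ = 0.660: g = 0.0018, g' = -0.834 → ψ = 0.662
Converged at ψ = 0.662.

two-phase, V/F = 0.662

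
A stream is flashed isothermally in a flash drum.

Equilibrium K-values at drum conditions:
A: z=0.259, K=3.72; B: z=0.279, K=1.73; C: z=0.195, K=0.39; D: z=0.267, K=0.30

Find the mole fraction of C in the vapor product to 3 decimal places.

y_C = 0.108

Material balance + equilibrium reduce to Σ zᵢ(Kᵢ−1)/(1+β(Kᵢ−1)) = 0.
Check two-phase: ΣzᵢKᵢ = 1.602 > 1 and Σzᵢ/Kᵢ = 1.621 > 1, so g(0) = 0.602 > 0 and g(1) = -0.621 < 0.
Iterate (Newton) starting at β = 0.59:
  β = 0.590: g = -0.0914, g' = -0.912 → β = 0.490
  β = 0.490: g = -0.0019, g' = -0.883 → β = 0.488
Converged at β = 0.488.
Compositions from xᵢ = zᵢ/(1+β(Kᵢ−1)), yᵢ = Kᵢxᵢ:
  A: x = 0.111, y = 0.414
  B: x = 0.206, y = 0.356
  C: x = 0.278, y = 0.108
  D: x = 0.405, y = 0.122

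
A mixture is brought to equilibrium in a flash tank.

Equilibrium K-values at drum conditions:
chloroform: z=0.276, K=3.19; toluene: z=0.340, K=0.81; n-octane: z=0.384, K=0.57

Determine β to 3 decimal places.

Material balance + equilibrium reduce to Σ zᵢ(Kᵢ−1)/(1+β(Kᵢ−1)) = 0.
Check two-phase: ΣzᵢKᵢ = 1.375 > 1 and Σzᵢ/Kᵢ = 1.180 > 1, so g(0) = 0.375 > 0 and g(1) = -0.180 < 0.
Newton–Raphson from β = 0.5:
  β = 0.500: g = 0.0068, g' = -0.432 → β = 0.516
Converged at β = 0.516.

β = 0.516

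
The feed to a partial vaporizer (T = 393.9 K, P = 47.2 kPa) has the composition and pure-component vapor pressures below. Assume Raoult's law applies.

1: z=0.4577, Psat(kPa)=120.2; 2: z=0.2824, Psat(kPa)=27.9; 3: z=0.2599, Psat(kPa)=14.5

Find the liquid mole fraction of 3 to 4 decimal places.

Raoult's law: Kᵢ = Pᵢˢᵃᵗ/P = Pᵢˢᵃᵗ/47.2.
  K_1 = 120.2/47.2 = 2.546610, K_2 = 27.9/47.2 = 0.591102, K_3 = 14.5/47.2 = 0.307203
Rachford–Rice: g(V/F) = Σ zᵢ(Kᵢ−1)/(1+V/F(Kᵢ−1)) = 0.
Feasibility: ΣzᵢKᵢ = 1.4124, Σzᵢ/Kᵢ = 1.5035 — both > 1, two phases present.
Iterate (Newton) starting at V/F = 0.5:
  V/F = 0.5000: g = -0.02145, g' = -0.7148 → V/F = 0.4700
Converged at V/F = 0.4700.
Compositions from xᵢ = zᵢ/(1+V/F(Kᵢ−1)), yᵢ = Kᵢxᵢ:
  1: x = 0.2650, y = 0.6750
  2: x = 0.3496, y = 0.2066
  3: x = 0.3854, y = 0.1184

x_3 = 0.3854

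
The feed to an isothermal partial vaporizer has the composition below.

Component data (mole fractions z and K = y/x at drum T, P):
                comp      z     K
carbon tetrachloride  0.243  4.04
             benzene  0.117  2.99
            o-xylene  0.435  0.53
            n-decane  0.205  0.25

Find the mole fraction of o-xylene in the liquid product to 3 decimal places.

x_o-xylene = 0.533

Material balance + equilibrium reduce to Σ zᵢ(Kᵢ−1)/(1+β(Kᵢ−1)) = 0.
Feasibility: ΣzᵢKᵢ = 1.613, Σzᵢ/Kᵢ = 1.740 — both > 1, two phases present.
Newton–Raphson from β = 0.33:
  β = 0.330: g = 0.0630, g' = -1.067 → β = 0.389
  β = 0.389: g = 0.0024, g' = -0.992 → β = 0.391
Converged at β = 0.391.
Compositions from xᵢ = zᵢ/(1+β(Kᵢ−1)), yᵢ = Kᵢxᵢ:
  carbon tetrachloride: x = 0.111, y = 0.448
  benzene: x = 0.066, y = 0.197
  o-xylene: x = 0.533, y = 0.283
  n-decane: x = 0.290, y = 0.073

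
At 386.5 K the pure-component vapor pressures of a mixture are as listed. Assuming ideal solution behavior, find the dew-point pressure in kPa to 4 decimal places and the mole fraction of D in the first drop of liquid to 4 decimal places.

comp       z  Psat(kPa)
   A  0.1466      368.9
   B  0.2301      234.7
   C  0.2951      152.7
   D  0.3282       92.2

Pdew = 145.5604 kPa, x_D = 0.5181

At the dew point ψ → 1, so Σzᵢ/Kᵢ = 1 with Kᵢ = Pᵢˢᵃᵗ/P ⇒ 1/P = Σzᵢ/Pᵢˢᵃᵗ.
1/P = 0.1466/368.9 + 0.2301/234.7 + 0.2951/152.7 + 0.3282/92.2 = 0.0068700 ⇒ P = 145.5604 kPa
xᵢ = zᵢP/Pᵢˢᵃᵗ ⇒ x_D = 0.3282·145.5604/92.2 = 0.5181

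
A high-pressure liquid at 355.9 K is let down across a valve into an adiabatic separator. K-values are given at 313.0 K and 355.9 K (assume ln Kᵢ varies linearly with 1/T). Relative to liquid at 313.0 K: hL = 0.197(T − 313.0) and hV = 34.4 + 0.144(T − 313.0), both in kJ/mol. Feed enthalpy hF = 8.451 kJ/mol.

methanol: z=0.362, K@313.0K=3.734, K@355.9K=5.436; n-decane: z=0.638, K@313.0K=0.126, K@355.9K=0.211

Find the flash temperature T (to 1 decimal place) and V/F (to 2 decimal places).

Adiabatic flash: solve Rachford–Rice at each trial T, then check hF = ψ·hV(T) + (1−ψ)·hL(T).
  T = 313.0 K: K = (3.734, 0.126), RR gives ψ = 0.181, H_out = 6.221 kJ/mol
  T = 355.9 K: K = (5.436, 0.211), RR gives ψ = 0.315, H_out = 18.571 kJ/mol
  T = 334.4 K: K = (4.558, 0.166), RR gives ψ = 0.255, H_out = 12.684 kJ/mol
  T = 323.7 K: K = (4.139, 0.145), RR gives ψ = 0.220, H_out = 9.558 kJ/mol
  T = 318.4 K: K = (3.937, 0.135), RR gives ψ = 0.201, H_out = 7.937 kJ/mol
  T = 321.0 K: K = (4.035, 0.140), RR gives ψ = 0.211, H_out = 8.739 kJ/mol
  T = 319.7 K: K = (3.986, 0.138), RR gives ψ = 0.206, H_out = 8.340 kJ/mol
Linear interpolation between T = 319.7 (H_out = 8.340) and T = 321.0 (H_out = 8.739) on hF = 8.451 gives T ≈ 320.1 K, at which ψ = 0.21.

T = 320.1 K, V/F = 0.21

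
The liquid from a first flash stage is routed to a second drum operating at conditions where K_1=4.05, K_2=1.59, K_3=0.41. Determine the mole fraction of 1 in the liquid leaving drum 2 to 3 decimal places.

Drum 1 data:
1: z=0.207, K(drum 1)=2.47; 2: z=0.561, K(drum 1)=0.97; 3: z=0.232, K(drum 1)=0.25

Drum 1:
Material balance + equilibrium reduce to Σ zᵢ(Kᵢ−1)/(1+ψ₁(Kᵢ−1)) = 0.
Feasibility: ΣzᵢKᵢ = 1.113, Σzᵢ/Kᵢ = 1.590 — both > 1, two phases present.
Newton–Raphson from ψ₁ = 0.5:
  ψ₁ = 0.500: g = -0.1201, g' = -0.483 → ψ₁ = 0.251
  ψ₁ = 0.251: g = -0.0092, g' = -0.437 → ψ₁ = 0.230
Converged at ψ₁ = 0.230.
Drum-1 compositions:
  1: x = 0.155, y = 0.382
  2: x = 0.565, y = 0.548
  3: x = 0.280, y = 0.070
Drum-2 feed = drum-1 liquid: z₂ = (0.1546, 0.5649, 0.2805).
Drum 2:
Rachford–Rice: g(ψ₂) = Σ zᵢ(Kᵢ−1)/(1+ψ₂(Kᵢ−1)) = 0.
Check two-phase: ΣzᵢKᵢ = 1.639 > 1 and Σzᵢ/Kᵢ = 1.078 > 1, so g(0) = 0.639 > 0 and g(1) = -0.078 < 0.
Iterate (Newton) starting at ψ₂ = 0.5:
  ψ₂ = 0.500: g = 0.2094, g' = -0.539 → ψ₂ = 0.888
  ψ₂ = 0.888: g = -0.0019, g' = -0.620 → ψ₂ = 0.885
Converged at ψ₂ = 0.885.
  1: x = 0.042, y = 0.169
  2: x = 0.371, y = 0.590
  3: x = 0.587, y = 0.241

x_1 (drum 2) = 0.042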